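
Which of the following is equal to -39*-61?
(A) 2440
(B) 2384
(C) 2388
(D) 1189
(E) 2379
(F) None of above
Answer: E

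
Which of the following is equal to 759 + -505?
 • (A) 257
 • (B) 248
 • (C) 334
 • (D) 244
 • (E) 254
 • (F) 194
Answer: E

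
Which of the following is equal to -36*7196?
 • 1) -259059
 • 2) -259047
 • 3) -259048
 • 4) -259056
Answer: 4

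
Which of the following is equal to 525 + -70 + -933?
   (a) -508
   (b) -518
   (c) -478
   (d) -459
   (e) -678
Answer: c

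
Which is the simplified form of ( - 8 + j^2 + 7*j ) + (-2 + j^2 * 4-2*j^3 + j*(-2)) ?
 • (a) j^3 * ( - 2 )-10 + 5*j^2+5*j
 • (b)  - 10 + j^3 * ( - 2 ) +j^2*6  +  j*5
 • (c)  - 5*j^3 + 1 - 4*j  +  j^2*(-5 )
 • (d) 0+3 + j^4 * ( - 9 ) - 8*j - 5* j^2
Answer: a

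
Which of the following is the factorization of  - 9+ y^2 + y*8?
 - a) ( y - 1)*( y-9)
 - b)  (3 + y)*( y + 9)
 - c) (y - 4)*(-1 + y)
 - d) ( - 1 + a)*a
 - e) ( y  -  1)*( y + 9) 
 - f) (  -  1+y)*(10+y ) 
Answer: e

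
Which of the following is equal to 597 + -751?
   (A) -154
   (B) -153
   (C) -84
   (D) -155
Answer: A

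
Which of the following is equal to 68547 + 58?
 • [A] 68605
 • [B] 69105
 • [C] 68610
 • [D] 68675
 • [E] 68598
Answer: A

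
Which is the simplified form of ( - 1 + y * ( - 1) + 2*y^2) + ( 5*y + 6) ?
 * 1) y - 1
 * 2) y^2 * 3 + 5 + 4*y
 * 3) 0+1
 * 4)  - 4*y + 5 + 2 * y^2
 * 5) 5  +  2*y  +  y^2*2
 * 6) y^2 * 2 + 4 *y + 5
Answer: 6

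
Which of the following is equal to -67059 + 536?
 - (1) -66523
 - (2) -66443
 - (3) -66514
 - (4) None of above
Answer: 1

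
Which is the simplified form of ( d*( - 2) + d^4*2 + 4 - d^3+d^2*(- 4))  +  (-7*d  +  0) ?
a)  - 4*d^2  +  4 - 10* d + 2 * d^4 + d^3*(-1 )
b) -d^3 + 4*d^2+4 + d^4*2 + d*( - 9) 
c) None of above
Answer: c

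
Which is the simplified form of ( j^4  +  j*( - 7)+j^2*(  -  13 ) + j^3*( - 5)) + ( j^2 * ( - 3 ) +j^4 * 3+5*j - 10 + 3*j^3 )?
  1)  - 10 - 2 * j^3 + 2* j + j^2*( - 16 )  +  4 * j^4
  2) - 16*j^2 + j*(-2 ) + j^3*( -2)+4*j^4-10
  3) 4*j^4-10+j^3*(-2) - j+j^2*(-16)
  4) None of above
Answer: 2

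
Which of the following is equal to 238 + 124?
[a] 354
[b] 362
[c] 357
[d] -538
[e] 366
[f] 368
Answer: b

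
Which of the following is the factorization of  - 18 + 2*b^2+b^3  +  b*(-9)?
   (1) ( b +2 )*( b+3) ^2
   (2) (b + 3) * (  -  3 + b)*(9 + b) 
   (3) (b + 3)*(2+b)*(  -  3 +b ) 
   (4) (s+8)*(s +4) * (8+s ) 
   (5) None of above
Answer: 3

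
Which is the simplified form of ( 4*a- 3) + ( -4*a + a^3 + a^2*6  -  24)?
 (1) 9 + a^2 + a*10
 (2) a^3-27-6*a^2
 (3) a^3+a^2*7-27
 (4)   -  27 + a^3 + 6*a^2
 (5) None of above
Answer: 4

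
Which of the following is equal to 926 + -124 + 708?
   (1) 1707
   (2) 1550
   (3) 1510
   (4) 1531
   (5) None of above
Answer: 3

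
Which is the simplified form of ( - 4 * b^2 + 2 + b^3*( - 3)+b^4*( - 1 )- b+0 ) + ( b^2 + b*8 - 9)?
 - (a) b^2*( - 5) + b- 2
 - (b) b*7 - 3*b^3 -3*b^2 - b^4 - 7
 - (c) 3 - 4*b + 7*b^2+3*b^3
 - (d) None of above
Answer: b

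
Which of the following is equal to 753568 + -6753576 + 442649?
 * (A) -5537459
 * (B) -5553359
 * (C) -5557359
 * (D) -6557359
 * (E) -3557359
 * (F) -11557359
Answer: C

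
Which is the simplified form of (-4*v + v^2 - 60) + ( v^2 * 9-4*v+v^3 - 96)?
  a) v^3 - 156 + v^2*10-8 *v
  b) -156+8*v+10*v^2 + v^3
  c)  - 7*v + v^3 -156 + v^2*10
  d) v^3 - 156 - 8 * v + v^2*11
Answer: a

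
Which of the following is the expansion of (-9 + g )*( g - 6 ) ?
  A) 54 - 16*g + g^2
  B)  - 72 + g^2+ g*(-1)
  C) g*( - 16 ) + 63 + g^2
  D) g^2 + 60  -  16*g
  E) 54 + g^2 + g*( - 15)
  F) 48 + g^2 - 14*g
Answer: E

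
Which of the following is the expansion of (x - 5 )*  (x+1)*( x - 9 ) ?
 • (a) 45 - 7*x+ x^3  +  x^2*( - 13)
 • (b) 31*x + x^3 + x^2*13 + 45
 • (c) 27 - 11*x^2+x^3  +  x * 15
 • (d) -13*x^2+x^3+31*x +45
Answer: d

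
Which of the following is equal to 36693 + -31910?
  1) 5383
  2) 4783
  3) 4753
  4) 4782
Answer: 2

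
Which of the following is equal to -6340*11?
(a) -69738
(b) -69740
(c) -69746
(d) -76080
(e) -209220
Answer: b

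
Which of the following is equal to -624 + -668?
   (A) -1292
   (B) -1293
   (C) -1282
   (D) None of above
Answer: A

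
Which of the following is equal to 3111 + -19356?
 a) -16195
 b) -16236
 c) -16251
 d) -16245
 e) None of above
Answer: d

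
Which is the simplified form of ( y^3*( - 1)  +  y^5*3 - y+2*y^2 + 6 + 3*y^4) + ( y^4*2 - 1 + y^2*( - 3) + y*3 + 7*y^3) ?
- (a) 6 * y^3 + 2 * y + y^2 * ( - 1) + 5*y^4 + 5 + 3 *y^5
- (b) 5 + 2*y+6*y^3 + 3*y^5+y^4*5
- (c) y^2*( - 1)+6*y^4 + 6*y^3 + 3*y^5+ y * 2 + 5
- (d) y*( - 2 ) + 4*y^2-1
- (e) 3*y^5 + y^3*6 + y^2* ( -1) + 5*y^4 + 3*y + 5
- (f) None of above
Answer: a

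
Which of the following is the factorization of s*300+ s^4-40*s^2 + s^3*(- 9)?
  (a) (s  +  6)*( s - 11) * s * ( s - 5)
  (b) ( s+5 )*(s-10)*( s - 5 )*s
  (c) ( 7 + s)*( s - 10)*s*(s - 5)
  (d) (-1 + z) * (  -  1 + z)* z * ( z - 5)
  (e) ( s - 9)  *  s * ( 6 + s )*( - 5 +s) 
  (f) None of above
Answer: f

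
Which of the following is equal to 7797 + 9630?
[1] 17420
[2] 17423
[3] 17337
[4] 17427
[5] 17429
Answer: 4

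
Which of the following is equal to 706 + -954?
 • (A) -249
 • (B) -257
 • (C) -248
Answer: C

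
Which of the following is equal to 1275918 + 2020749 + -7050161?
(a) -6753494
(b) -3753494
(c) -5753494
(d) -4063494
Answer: b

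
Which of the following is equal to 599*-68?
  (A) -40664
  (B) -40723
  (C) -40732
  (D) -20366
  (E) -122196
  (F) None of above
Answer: C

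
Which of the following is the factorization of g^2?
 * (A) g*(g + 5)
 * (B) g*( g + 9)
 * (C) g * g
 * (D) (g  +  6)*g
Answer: C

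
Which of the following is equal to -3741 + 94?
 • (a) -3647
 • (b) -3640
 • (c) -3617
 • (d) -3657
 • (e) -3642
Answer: a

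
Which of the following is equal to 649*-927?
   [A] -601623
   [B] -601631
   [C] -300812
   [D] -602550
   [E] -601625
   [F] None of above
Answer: A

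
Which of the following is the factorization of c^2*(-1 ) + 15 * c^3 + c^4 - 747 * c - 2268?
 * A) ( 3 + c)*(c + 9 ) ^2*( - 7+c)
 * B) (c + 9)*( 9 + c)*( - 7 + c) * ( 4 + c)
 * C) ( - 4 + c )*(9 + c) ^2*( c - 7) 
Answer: B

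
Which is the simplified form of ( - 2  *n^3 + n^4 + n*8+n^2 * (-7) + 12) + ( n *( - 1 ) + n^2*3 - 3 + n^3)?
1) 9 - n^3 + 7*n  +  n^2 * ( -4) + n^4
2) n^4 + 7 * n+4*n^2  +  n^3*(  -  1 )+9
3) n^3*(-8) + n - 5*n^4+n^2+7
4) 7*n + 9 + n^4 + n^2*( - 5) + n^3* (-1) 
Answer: 1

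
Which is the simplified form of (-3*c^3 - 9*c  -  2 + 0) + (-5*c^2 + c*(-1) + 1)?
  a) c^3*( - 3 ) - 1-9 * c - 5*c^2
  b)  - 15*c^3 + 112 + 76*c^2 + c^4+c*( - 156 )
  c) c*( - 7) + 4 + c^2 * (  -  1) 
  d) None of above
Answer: d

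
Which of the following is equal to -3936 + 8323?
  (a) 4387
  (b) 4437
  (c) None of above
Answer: a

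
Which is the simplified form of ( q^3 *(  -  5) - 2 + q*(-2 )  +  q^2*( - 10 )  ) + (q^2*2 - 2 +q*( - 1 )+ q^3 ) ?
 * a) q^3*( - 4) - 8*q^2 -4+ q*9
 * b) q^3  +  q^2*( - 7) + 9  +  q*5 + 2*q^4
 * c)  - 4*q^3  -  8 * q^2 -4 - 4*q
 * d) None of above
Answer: d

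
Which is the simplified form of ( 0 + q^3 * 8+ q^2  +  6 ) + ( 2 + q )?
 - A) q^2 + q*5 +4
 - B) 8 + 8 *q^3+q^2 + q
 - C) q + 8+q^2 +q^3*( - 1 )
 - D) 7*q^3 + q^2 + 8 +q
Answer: B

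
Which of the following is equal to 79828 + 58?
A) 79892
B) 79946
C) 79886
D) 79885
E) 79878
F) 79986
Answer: C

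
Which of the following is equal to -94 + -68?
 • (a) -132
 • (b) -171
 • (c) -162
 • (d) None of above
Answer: c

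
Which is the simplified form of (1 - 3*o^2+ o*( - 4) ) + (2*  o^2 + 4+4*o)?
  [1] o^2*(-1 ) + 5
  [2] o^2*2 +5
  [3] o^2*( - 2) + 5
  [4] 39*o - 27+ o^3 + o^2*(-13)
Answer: 1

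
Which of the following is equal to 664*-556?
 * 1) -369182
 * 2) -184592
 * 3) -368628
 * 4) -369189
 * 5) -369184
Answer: 5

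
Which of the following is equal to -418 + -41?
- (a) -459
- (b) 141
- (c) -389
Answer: a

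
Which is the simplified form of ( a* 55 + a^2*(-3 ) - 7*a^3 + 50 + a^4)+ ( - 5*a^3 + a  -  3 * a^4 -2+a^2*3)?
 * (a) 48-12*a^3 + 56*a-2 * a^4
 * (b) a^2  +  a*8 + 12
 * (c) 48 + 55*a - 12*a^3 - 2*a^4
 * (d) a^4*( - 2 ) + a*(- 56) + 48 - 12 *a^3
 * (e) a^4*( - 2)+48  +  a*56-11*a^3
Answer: a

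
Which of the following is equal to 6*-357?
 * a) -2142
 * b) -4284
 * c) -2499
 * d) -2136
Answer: a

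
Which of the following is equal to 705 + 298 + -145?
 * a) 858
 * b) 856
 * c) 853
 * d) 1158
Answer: a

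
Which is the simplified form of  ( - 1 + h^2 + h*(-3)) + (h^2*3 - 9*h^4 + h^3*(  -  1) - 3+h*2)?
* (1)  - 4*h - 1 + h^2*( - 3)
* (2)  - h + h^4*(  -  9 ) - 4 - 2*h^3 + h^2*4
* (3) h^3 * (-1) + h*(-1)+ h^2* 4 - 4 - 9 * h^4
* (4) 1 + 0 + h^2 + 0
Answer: 3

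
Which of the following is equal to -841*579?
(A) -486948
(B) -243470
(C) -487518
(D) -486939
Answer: D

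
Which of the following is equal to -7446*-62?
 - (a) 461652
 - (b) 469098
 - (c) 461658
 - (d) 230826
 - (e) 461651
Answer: a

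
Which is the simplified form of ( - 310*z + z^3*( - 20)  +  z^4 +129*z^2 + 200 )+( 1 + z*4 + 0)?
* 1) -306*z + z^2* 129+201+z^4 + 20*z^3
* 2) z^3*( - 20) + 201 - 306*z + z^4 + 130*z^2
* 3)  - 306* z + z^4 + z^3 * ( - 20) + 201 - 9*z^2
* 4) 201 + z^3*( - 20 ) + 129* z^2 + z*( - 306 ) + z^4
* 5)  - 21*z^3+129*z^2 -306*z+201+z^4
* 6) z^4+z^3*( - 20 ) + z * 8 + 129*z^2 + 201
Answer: 4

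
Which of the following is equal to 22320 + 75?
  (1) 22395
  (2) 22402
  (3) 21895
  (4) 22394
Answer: 1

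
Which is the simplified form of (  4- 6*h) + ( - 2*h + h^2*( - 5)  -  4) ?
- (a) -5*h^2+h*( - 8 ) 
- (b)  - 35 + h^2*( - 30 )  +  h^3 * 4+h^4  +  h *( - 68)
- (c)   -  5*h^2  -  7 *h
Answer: a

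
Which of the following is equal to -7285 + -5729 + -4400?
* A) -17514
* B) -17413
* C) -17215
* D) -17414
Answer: D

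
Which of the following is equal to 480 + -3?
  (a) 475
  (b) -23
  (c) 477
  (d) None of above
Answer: c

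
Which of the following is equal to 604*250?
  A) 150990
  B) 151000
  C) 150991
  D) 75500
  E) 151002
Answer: B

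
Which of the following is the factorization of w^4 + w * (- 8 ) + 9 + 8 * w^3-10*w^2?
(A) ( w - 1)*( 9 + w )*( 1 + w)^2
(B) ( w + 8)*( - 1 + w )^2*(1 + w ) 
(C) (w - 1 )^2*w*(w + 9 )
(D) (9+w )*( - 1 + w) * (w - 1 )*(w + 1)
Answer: D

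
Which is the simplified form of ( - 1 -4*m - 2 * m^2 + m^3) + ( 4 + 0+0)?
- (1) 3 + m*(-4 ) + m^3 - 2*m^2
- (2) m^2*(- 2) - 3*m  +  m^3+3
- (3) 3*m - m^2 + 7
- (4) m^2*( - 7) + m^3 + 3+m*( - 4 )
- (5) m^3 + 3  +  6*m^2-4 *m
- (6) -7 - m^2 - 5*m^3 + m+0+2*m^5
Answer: 1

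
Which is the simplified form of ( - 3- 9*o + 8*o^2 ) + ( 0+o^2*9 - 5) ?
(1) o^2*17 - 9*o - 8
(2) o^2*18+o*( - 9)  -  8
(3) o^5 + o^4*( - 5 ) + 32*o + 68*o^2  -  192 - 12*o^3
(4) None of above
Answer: 1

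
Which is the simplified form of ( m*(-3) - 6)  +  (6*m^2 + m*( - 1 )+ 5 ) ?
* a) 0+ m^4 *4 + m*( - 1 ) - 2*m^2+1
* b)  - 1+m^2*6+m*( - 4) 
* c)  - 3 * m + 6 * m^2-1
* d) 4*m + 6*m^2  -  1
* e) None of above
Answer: b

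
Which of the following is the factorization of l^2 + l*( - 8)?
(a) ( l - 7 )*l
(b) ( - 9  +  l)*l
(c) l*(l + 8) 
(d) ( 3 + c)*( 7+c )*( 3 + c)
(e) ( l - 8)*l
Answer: e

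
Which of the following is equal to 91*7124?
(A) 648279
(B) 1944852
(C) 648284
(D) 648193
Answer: C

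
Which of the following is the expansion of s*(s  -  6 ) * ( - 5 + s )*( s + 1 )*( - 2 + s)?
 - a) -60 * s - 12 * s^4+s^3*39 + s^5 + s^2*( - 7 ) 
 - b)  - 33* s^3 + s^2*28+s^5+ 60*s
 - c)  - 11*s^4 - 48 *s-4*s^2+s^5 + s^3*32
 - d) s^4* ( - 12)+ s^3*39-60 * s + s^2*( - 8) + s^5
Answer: d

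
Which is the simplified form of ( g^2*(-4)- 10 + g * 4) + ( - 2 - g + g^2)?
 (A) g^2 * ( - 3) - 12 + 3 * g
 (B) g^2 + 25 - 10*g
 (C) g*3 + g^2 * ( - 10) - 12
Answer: A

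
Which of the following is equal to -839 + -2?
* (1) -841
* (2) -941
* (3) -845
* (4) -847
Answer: 1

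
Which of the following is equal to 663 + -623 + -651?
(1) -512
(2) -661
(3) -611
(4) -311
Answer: 3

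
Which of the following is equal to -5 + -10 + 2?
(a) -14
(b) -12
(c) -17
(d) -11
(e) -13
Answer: e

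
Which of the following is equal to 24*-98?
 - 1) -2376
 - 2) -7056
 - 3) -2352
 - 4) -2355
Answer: 3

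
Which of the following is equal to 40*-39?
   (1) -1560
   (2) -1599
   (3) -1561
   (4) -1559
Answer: 1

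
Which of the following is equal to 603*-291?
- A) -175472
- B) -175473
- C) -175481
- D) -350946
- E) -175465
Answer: B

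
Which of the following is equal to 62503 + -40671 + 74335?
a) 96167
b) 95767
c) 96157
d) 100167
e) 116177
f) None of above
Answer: a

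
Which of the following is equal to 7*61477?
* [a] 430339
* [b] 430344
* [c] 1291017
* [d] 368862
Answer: a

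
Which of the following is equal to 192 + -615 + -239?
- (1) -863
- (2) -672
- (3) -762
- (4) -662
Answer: 4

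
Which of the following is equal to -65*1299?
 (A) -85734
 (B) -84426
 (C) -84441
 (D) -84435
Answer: D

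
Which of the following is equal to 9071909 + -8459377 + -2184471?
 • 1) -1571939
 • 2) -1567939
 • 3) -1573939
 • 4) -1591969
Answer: 1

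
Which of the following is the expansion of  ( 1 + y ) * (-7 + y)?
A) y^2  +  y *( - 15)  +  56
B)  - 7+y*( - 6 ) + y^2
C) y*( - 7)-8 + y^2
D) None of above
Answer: B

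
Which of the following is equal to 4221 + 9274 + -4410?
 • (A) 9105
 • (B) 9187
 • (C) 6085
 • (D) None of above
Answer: D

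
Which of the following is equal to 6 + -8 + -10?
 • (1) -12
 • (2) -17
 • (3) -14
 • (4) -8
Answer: 1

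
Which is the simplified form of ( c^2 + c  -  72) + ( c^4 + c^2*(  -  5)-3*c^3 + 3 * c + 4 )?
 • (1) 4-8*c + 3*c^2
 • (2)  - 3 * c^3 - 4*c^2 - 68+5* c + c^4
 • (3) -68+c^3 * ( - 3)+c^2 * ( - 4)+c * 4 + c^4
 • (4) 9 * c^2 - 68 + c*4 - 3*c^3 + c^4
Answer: 3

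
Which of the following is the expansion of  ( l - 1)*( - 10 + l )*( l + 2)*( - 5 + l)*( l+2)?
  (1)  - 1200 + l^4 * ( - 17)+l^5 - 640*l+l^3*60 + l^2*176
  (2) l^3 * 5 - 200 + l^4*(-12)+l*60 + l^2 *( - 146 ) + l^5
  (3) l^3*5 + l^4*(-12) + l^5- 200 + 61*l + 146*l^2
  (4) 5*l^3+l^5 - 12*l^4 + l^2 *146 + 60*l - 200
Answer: 4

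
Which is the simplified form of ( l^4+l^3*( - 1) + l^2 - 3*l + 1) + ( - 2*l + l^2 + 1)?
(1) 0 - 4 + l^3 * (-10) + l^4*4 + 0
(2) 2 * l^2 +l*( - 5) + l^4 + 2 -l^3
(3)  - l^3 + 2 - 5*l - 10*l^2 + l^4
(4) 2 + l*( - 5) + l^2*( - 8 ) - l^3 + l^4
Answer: 2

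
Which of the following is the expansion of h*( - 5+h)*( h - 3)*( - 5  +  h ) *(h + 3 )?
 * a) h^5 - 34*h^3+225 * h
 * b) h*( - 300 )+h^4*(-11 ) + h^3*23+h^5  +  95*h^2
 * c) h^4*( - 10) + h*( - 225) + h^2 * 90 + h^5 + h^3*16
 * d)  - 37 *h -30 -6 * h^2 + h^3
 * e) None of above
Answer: c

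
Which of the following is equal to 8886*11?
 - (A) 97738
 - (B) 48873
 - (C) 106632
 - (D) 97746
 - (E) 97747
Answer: D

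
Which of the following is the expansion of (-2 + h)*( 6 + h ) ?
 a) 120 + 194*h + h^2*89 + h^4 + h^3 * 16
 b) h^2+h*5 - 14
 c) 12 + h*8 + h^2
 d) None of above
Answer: d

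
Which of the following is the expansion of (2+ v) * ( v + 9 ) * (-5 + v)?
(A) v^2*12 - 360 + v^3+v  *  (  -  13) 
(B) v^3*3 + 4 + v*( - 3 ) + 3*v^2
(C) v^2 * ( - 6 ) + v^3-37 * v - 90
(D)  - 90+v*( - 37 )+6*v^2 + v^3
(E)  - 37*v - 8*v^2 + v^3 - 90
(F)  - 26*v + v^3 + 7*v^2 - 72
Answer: D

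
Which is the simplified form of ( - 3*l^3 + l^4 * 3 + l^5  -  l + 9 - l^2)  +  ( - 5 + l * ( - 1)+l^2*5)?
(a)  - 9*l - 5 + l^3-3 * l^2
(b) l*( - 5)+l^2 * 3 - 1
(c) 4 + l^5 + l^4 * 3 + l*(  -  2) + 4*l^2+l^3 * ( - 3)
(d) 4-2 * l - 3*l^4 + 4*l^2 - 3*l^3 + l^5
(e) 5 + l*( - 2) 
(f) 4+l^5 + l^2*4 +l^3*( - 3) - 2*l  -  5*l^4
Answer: c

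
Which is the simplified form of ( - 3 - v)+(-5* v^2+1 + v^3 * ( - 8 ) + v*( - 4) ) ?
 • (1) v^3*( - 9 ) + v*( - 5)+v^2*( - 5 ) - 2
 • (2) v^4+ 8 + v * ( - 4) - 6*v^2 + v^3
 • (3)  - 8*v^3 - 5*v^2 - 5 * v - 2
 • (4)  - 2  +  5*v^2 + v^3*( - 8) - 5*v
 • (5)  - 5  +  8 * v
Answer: 3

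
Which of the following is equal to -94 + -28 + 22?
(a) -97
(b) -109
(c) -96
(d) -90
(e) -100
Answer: e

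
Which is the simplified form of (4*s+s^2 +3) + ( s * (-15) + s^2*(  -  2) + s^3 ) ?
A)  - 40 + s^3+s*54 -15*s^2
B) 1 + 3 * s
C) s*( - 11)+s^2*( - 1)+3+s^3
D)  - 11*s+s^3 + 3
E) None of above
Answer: C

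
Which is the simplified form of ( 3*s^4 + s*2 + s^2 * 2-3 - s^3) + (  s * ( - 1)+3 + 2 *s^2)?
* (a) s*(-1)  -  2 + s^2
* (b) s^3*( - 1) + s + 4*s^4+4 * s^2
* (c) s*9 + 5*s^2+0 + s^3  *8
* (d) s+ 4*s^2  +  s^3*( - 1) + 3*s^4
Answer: d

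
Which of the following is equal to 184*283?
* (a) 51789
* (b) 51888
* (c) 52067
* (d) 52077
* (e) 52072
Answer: e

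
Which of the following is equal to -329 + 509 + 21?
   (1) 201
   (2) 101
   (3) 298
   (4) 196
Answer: 1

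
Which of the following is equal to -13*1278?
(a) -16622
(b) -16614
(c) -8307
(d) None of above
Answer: b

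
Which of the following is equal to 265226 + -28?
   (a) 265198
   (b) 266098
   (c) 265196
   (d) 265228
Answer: a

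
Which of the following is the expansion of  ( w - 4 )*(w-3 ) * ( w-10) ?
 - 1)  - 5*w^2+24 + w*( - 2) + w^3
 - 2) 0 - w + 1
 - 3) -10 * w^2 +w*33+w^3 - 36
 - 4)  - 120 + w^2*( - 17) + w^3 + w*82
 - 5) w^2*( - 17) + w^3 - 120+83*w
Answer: 4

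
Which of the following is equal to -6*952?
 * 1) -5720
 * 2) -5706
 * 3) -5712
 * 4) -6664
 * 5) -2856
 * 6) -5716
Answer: 3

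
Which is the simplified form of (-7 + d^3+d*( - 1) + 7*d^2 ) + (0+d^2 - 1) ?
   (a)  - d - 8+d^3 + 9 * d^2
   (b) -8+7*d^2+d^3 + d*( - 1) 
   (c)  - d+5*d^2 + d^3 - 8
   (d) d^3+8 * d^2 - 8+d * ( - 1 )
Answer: d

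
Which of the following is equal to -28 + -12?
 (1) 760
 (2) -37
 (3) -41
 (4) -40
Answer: 4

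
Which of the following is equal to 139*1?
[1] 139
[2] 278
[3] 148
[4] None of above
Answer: 1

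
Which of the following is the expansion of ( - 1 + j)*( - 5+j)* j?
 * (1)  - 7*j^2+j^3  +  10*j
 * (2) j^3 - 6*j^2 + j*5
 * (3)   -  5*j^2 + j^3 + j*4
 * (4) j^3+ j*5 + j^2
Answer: 2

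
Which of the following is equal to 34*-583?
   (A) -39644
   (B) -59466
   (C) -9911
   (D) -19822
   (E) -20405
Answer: D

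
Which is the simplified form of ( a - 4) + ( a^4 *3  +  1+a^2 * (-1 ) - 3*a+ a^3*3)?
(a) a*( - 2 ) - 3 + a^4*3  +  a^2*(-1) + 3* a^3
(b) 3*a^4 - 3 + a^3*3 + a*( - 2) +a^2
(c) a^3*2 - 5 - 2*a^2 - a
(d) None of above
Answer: a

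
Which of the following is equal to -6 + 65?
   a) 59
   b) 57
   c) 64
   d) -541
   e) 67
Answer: a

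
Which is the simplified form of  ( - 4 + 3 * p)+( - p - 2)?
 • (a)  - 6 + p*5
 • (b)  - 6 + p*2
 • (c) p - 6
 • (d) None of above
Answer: b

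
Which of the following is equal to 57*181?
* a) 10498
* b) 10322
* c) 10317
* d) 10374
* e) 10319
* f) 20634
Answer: c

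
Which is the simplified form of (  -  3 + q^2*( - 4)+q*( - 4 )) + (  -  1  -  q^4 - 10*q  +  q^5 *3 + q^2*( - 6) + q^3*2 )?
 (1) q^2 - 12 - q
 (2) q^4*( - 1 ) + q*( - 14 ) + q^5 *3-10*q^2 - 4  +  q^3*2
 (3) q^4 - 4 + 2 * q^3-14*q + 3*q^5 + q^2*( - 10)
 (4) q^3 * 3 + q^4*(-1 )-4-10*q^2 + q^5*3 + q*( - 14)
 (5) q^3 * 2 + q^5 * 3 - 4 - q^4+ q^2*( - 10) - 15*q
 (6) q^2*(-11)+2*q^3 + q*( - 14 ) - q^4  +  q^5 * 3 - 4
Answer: 2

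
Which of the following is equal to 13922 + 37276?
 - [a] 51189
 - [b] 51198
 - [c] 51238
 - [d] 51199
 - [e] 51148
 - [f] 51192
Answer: b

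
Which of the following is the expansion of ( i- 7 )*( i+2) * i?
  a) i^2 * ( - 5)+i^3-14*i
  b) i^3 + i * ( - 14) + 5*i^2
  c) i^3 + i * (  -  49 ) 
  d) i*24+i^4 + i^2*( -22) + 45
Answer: a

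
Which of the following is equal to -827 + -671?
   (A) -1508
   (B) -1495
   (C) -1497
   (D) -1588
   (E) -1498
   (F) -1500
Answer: E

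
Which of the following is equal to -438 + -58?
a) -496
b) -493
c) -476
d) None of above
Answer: a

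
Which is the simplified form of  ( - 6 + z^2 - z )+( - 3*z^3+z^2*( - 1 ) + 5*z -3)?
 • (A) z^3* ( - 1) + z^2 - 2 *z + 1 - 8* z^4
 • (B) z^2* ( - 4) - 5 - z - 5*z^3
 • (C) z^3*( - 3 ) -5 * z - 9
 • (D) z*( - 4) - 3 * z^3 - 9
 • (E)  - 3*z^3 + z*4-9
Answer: E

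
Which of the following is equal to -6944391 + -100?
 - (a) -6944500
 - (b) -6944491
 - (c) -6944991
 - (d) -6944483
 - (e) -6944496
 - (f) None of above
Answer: b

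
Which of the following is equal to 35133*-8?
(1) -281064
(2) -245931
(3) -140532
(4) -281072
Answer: 1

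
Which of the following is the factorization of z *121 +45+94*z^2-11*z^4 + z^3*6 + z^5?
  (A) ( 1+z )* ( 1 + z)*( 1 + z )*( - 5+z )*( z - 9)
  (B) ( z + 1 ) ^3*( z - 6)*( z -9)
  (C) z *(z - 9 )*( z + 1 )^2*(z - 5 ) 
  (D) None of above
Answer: A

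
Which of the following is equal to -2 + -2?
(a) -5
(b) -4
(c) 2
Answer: b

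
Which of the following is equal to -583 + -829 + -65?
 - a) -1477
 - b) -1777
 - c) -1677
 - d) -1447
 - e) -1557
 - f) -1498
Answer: a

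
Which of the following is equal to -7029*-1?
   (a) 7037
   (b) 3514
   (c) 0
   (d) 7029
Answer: d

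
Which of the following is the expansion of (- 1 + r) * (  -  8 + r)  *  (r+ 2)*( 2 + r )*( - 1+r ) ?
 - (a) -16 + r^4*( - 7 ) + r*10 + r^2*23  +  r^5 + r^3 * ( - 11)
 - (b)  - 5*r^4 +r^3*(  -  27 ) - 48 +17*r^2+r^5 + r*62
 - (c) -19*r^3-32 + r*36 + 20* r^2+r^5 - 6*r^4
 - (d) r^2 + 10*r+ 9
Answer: c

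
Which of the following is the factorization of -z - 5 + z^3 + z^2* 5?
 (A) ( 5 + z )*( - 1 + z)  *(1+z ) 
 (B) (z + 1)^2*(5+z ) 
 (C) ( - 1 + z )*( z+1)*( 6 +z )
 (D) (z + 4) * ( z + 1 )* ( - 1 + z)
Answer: A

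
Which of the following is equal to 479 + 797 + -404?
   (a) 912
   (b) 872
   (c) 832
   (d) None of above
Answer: b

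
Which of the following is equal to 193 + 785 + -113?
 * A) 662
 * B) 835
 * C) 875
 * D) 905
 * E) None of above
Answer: E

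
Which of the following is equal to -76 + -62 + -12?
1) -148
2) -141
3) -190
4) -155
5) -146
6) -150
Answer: 6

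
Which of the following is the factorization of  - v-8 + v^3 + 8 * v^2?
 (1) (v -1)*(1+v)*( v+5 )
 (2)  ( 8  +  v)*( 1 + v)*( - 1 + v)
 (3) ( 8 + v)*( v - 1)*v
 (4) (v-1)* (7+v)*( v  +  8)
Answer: 2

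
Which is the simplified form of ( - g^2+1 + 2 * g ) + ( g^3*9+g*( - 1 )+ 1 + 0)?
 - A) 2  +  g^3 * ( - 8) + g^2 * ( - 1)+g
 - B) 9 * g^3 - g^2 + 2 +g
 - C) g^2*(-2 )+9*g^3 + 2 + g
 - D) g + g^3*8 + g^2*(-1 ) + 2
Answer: B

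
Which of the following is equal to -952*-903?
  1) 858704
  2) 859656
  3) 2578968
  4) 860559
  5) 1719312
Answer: 2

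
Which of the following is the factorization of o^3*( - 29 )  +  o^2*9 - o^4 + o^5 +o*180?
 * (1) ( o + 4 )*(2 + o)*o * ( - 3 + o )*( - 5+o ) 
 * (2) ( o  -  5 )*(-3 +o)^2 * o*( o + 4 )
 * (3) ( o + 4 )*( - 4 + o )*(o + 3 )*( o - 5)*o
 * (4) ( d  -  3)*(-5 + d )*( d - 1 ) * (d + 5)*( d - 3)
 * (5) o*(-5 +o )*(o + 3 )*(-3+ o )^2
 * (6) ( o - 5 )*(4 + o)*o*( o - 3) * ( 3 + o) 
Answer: 6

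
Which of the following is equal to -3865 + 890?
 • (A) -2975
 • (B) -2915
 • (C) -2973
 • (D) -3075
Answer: A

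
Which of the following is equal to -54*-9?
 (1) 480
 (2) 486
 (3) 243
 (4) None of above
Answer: 2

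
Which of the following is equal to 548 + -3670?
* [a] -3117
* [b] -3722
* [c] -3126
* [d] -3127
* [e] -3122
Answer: e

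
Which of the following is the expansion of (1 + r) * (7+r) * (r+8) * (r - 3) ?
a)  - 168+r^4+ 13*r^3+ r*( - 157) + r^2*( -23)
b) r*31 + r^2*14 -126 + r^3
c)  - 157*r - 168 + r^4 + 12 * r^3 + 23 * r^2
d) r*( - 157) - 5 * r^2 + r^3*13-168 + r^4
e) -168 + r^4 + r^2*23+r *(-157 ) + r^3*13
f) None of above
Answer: e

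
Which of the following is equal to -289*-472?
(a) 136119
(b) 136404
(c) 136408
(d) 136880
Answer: c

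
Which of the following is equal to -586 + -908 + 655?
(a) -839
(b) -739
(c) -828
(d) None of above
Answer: a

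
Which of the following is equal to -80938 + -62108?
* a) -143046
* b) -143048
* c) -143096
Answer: a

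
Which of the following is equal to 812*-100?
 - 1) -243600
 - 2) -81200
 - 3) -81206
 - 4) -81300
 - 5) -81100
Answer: 2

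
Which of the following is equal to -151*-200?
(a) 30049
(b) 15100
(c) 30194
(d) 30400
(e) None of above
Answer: e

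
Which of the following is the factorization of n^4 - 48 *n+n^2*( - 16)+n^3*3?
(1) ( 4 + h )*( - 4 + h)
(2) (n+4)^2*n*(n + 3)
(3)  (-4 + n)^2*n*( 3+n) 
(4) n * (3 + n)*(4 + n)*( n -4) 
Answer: 4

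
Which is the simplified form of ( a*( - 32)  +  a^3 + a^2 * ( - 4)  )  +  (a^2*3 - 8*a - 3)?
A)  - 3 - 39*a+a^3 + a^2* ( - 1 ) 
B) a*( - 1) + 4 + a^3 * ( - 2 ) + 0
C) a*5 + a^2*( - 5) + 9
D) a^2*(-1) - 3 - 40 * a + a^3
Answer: D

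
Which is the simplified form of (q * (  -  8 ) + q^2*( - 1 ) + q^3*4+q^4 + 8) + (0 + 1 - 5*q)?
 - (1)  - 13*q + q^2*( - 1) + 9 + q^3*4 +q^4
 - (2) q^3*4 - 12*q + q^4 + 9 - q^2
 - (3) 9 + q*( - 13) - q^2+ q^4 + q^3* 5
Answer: 1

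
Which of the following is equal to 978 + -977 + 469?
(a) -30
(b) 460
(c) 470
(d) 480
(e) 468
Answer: c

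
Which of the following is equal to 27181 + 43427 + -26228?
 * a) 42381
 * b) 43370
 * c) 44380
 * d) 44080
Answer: c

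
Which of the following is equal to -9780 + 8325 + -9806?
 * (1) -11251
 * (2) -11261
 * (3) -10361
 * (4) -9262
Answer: 2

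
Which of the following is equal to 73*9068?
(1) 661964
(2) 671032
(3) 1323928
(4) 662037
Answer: 1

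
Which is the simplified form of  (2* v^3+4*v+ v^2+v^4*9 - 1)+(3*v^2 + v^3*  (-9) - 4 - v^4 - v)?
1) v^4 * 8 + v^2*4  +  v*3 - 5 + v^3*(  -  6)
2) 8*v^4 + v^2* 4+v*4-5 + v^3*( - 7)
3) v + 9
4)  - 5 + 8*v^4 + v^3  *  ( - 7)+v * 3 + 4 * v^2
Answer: 4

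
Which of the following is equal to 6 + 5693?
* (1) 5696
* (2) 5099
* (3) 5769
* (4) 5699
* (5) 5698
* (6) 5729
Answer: 4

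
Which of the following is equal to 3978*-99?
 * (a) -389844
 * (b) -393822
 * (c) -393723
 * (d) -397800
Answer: b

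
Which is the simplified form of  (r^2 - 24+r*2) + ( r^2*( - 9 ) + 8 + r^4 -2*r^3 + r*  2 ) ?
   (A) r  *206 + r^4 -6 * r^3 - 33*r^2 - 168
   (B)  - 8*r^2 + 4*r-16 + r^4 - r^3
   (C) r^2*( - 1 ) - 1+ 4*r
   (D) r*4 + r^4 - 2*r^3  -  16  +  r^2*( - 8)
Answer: D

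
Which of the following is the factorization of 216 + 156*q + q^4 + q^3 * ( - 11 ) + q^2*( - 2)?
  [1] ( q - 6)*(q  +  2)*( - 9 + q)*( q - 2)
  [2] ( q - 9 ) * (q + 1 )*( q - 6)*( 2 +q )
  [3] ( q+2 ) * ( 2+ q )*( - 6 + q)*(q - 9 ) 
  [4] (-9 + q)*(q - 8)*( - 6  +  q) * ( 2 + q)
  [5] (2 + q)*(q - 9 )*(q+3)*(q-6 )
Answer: 3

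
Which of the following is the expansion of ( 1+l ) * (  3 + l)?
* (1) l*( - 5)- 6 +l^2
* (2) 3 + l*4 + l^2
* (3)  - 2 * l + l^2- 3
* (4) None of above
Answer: 2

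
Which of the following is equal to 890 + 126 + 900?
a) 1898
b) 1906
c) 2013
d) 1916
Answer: d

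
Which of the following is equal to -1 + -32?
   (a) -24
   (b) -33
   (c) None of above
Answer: b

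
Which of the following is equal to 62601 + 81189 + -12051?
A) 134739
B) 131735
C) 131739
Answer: C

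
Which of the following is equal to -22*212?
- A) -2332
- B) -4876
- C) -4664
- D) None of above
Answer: C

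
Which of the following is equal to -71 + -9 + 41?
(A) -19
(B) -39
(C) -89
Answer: B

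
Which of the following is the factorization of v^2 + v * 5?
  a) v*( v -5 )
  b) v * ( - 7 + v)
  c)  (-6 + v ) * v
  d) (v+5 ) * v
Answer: d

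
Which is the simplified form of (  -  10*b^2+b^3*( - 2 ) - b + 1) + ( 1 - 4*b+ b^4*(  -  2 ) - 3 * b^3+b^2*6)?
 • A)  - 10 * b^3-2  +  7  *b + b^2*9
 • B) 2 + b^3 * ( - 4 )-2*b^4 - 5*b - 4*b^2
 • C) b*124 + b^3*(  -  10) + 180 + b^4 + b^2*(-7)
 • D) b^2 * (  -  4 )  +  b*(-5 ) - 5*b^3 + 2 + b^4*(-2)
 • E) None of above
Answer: D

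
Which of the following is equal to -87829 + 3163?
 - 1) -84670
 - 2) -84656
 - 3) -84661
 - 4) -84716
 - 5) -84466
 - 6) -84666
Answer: 6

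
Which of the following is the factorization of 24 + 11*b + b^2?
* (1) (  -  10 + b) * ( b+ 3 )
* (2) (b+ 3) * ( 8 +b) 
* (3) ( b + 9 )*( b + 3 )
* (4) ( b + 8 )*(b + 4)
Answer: 2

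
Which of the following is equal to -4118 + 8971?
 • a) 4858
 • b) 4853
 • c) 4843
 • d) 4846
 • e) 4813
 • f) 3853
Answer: b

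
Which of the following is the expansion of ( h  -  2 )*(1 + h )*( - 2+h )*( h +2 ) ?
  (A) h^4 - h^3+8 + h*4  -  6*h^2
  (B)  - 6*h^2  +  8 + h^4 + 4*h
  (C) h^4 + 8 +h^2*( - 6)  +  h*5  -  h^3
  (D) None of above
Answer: A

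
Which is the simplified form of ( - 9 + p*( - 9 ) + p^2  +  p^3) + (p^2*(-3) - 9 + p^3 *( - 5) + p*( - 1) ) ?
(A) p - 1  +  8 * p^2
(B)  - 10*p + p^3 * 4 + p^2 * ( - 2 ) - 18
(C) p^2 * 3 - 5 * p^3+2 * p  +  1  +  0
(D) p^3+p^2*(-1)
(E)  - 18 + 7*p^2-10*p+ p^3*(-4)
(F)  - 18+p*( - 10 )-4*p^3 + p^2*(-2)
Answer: F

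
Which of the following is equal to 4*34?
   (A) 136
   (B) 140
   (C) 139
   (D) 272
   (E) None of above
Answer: A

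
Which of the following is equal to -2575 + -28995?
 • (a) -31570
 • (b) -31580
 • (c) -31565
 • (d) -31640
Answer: a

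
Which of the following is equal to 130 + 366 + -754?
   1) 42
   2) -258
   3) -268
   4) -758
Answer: 2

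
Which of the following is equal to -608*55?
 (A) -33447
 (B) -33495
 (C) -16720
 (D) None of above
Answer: D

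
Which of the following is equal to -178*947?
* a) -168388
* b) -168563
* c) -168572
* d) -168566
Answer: d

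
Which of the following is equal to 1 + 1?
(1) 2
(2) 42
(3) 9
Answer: 1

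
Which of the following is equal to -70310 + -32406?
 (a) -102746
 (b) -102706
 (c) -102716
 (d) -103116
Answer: c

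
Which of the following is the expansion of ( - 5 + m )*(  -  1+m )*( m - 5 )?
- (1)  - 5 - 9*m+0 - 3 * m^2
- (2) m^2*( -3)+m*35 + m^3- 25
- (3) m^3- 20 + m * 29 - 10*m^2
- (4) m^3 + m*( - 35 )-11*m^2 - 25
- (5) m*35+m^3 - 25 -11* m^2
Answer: 5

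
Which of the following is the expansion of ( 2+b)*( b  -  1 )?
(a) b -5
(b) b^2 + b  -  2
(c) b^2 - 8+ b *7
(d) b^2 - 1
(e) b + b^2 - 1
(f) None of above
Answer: b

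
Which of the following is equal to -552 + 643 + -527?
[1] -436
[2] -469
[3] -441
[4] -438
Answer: 1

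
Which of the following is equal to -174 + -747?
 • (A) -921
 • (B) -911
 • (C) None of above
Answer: A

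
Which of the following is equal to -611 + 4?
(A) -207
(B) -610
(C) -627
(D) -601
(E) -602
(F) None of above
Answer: F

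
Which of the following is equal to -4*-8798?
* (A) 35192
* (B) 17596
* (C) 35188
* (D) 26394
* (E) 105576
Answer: A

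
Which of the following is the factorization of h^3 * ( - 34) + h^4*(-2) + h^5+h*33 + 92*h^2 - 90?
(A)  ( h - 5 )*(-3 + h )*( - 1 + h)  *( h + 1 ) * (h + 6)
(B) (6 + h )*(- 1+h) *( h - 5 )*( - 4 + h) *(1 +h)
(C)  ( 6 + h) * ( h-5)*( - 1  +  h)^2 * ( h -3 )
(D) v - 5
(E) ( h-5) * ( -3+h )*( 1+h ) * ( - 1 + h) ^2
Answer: A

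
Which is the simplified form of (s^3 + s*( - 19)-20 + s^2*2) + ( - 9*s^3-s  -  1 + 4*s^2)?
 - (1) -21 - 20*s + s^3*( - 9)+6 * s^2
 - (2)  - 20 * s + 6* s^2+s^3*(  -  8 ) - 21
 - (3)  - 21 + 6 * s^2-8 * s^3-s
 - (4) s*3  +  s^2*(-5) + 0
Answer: 2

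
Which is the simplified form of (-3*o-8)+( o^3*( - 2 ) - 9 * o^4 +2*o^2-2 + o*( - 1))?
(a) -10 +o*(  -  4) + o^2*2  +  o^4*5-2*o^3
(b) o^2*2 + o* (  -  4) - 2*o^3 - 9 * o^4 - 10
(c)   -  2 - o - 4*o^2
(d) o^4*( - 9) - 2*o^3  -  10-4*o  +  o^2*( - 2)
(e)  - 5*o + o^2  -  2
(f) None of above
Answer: b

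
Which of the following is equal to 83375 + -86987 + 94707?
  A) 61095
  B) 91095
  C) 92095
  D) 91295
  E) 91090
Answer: B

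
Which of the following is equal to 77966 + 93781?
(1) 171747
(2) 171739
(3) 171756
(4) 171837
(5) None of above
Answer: 1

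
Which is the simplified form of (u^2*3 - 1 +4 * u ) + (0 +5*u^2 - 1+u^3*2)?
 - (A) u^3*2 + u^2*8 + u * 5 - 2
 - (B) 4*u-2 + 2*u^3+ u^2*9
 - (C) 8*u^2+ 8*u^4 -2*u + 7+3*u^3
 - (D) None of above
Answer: D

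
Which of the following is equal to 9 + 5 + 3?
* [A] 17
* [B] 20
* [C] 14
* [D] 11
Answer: A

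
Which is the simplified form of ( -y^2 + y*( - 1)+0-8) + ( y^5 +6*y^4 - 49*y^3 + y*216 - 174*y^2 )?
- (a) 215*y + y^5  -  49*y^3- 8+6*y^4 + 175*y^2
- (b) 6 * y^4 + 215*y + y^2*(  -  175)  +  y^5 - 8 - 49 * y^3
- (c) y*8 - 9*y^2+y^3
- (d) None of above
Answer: b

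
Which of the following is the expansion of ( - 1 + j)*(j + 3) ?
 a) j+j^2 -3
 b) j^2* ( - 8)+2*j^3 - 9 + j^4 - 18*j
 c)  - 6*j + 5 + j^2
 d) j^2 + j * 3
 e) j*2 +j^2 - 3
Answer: e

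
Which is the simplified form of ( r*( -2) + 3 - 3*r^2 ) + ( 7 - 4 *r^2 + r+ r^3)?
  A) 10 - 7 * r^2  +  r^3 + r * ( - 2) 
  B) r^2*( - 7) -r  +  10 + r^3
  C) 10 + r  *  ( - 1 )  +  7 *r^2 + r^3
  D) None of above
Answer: B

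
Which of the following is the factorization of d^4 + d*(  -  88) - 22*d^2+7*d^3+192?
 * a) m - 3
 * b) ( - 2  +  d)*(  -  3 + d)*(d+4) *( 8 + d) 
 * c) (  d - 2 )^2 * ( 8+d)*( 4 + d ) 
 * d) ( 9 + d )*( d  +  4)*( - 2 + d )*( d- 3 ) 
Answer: b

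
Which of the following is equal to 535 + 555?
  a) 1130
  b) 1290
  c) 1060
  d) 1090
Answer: d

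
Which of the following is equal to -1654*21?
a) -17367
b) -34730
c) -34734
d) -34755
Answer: c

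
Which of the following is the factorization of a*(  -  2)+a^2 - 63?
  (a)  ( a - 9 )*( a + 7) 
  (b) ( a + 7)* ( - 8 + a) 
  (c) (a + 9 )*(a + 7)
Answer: a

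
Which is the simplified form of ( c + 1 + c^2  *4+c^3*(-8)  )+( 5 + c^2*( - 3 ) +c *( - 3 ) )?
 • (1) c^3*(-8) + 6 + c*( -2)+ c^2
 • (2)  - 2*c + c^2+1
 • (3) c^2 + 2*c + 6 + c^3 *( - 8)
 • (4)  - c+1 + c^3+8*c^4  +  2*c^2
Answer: 1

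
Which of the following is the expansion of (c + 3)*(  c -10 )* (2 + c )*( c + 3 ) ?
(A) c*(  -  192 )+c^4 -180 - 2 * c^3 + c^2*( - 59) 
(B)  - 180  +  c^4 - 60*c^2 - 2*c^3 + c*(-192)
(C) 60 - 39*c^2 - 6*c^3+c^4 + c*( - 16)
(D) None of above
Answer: A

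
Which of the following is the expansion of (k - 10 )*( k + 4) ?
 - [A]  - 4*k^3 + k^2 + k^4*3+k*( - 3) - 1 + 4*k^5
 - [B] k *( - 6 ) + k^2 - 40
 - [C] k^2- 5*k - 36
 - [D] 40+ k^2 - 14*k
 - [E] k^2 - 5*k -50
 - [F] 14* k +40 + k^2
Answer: B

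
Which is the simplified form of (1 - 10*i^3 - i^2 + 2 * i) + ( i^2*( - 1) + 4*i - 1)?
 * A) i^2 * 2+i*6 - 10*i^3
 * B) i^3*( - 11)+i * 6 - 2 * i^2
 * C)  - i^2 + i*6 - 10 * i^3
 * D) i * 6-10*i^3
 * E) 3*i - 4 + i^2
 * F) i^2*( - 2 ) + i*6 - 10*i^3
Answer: F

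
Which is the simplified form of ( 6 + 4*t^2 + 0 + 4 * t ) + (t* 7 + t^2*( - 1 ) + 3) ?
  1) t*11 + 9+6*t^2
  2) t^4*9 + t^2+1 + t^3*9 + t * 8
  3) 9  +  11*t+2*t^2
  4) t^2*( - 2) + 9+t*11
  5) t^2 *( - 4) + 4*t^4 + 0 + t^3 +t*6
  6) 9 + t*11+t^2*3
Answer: 6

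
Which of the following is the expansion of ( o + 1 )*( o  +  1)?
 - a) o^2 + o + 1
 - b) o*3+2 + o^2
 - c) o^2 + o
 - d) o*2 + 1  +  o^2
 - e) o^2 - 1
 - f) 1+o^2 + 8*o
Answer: d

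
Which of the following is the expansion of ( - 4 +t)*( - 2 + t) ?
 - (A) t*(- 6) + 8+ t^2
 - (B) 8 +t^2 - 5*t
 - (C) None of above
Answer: A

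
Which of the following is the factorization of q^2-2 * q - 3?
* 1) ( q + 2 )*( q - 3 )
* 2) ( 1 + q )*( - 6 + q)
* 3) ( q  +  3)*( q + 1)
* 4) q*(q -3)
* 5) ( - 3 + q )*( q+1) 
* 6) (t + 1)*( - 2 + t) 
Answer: 5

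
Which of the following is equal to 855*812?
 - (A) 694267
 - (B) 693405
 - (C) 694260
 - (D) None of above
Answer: C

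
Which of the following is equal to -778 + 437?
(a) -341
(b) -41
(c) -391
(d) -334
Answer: a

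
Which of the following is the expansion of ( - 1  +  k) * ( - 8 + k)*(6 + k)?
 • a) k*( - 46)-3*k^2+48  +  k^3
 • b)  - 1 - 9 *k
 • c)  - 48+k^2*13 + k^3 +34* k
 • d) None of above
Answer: a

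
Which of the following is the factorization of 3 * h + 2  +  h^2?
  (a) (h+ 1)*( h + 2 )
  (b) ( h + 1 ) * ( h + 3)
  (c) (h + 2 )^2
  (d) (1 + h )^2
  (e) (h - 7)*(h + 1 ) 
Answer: a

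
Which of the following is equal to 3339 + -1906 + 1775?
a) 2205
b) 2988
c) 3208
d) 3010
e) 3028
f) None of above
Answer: c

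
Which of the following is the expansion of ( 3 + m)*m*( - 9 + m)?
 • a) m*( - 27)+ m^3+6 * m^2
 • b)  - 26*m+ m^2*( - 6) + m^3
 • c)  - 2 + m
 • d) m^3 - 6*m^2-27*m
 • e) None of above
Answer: d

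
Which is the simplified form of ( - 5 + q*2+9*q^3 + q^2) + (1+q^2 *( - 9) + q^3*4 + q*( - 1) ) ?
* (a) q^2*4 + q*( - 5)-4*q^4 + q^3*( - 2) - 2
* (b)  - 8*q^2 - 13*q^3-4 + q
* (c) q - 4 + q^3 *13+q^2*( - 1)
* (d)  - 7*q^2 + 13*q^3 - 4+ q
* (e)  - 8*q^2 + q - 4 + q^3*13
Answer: e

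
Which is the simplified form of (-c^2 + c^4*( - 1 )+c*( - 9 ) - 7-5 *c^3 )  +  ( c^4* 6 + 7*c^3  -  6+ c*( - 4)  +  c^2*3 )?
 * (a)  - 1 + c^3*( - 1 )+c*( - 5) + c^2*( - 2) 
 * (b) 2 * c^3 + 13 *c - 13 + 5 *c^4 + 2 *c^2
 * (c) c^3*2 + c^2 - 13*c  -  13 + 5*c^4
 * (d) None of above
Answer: d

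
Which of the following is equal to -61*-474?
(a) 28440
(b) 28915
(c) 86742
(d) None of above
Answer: d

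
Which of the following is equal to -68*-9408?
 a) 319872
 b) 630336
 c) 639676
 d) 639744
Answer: d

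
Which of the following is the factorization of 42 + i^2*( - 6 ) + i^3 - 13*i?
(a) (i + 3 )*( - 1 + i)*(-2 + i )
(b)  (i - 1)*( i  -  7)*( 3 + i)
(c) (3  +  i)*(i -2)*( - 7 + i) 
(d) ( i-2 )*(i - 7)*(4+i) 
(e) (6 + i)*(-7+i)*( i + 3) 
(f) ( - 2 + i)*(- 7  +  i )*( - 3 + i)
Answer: c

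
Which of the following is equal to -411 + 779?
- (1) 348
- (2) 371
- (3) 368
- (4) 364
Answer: 3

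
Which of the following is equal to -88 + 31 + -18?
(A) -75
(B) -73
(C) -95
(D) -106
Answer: A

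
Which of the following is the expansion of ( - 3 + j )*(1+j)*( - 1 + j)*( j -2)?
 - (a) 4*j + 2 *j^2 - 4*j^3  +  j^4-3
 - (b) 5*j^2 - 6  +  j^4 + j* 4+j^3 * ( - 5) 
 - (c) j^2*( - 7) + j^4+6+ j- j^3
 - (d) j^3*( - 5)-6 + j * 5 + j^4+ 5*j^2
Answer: d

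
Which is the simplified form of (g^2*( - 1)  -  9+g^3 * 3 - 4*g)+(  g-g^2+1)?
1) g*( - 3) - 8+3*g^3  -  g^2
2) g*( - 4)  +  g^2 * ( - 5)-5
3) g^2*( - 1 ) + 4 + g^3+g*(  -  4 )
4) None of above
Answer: 4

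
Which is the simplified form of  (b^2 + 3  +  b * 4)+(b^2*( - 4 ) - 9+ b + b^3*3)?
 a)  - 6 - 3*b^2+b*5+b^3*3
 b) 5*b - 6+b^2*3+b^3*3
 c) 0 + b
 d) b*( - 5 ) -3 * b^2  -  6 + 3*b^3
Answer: a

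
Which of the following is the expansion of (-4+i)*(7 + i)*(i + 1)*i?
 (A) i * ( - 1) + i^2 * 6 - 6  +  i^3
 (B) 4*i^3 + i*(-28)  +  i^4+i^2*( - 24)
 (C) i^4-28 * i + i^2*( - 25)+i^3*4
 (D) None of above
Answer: C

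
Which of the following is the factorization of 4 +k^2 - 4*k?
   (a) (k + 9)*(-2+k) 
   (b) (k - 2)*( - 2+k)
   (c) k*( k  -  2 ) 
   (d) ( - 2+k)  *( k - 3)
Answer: b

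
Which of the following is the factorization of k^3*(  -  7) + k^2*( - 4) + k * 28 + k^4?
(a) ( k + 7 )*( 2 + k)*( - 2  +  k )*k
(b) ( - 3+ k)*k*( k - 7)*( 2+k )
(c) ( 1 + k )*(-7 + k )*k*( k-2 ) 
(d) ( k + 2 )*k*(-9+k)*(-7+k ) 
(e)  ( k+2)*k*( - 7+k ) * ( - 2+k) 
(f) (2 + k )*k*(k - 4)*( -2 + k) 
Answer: e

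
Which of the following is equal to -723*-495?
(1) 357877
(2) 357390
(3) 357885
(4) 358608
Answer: 3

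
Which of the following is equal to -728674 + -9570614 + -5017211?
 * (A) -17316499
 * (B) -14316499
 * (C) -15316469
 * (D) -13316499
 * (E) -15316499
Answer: E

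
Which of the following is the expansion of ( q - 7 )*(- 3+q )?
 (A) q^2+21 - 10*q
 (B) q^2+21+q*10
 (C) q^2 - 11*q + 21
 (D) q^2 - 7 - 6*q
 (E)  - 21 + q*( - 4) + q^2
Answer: A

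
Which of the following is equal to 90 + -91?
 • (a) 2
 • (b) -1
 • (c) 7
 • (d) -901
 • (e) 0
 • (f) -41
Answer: b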